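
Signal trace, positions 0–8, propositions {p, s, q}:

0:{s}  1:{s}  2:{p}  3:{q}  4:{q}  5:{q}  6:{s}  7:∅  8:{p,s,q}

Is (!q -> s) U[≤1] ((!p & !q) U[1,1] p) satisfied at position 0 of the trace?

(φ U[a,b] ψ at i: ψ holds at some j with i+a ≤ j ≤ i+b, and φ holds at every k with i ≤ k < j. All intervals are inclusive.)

Yes

Need some j in [0,1] with ((!p & !q) U[1,1] p), and (!q -> s) at every k in [0,j-1].
  j=0: ((!p & !q) U[1,1] p) — fails.
  j=1: ((!p & !q) U[1,1] p) holds; (!q -> s) holds at every k in [0,0] → satisfied.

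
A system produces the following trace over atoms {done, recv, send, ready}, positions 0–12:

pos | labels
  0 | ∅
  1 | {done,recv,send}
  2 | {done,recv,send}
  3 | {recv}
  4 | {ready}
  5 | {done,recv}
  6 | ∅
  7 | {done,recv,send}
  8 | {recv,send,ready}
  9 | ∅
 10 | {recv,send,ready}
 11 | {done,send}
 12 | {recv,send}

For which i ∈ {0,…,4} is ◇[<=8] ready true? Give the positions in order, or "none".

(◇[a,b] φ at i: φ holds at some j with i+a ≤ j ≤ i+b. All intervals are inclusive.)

Evaluate at each i in [0,4]:
  i=0: ✓ (witness j=4)
  i=1: ✓ (witness j=4)
  i=2: ✓ (witness j=4)
  i=3: ✓ (witness j=4)
  i=4: ✓ (witness j=4)

0, 1, 2, 3, 4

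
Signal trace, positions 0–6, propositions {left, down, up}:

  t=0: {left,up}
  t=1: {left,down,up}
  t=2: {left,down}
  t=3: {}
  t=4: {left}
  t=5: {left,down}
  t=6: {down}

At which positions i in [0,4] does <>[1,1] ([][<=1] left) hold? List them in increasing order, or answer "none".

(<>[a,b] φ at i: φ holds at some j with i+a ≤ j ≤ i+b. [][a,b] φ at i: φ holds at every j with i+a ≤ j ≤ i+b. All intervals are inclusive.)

Evaluate at each i in [0,4]:
  i=0: ✓ (witness j=1)
  i=1: ✗ (none in [2,2])
  i=2: ✗ (none in [3,3])
  i=3: ✓ (witness j=4)
  i=4: ✗ (none in [5,5])

0, 3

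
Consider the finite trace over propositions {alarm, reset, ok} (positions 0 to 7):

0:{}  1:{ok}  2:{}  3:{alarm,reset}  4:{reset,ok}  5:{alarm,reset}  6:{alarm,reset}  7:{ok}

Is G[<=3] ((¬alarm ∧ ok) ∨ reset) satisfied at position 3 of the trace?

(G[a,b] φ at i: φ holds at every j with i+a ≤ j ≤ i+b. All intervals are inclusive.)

Check ((¬alarm ∧ ok) ∨ reset) at every j in [3,6]:
  j=3: true
  j=4: true
  j=5: true
  j=6: true
All positions satisfy it → formula holds.

True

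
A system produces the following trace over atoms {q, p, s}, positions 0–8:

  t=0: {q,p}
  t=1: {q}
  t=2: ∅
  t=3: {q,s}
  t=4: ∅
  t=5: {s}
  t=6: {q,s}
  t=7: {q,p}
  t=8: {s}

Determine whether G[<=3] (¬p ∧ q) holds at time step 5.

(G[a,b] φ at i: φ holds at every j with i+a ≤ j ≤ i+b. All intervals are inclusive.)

Check (¬p ∧ q) at every j in [5,8]:
  j=5: false
  j=6: true
  j=7: false
  j=8: false
Fails at j=5 → formula fails.

Does not hold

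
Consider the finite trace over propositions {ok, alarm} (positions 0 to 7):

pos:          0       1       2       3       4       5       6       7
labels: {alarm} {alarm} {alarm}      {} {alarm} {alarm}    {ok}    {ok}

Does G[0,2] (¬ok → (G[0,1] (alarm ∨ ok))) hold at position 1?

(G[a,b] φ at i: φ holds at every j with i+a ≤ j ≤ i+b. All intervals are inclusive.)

Check (¬ok → (G[0,1] (alarm ∨ ok))) at every j in [1,3]:
  j=1: antecedent true; consequent holds on [1,2] → ✓
  j=2: antecedent true; consequent fails at 3 → ✗
  j=3: antecedent true; consequent fails at 3 → ✗
Fails at j=2 → formula fails.

No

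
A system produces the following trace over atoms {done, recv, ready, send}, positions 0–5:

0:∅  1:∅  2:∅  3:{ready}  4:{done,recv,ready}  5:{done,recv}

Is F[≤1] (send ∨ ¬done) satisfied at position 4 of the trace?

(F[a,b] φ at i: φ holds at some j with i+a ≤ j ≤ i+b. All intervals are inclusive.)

No

Check (send ∨ ¬done) at each j in [4,5]:
  j=4: false
  j=5: false
No position in the window satisfies it → formula fails.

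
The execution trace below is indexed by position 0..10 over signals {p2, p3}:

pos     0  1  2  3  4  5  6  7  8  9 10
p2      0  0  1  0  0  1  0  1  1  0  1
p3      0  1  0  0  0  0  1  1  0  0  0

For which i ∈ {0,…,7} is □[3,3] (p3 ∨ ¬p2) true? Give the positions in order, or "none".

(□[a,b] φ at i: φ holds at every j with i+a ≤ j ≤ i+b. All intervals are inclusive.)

Evaluate at each i in [0,7]:
  i=0: ✓ (all of [3,3])
  i=1: ✓ (all of [4,4])
  i=2: ✗ (fails at j=5)
  i=3: ✓ (all of [6,6])
  i=4: ✓ (all of [7,7])
  i=5: ✗ (fails at j=8)
  i=6: ✓ (all of [9,9])
  i=7: ✗ (fails at j=10)

0, 1, 3, 4, 6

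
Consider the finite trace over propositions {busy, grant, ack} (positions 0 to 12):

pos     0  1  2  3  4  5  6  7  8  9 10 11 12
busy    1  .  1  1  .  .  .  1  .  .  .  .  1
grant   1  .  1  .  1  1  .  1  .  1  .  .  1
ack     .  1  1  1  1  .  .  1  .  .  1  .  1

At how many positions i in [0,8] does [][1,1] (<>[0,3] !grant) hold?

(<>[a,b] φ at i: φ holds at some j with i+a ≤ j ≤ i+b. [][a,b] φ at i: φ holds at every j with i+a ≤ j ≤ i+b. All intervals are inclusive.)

9

Evaluate at each i in [0,8]:
  i=0: ✓ (all of [1,1])
  i=1: ✓ (all of [2,2])
  i=2: ✓ (all of [3,3])
  i=3: ✓ (all of [4,4])
  i=4: ✓ (all of [5,5])
  i=5: ✓ (all of [6,6])
  i=6: ✓ (all of [7,7])
  i=7: ✓ (all of [8,8])
  i=8: ✓ (all of [9,9])
Positions where it holds: {0, 1, 2, 3, 4, 5, 6, 7, 8} → 9.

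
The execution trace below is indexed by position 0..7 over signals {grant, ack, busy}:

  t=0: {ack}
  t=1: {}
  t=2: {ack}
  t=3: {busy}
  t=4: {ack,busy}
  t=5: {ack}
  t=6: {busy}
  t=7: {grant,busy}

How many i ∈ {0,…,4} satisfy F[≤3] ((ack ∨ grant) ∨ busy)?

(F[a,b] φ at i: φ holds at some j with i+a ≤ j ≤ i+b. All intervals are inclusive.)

5

Evaluate at each i in [0,4]:
  i=0: ✓ (witness j=0)
  i=1: ✓ (witness j=2)
  i=2: ✓ (witness j=2)
  i=3: ✓ (witness j=3)
  i=4: ✓ (witness j=4)
Positions where it holds: {0, 1, 2, 3, 4} → 5.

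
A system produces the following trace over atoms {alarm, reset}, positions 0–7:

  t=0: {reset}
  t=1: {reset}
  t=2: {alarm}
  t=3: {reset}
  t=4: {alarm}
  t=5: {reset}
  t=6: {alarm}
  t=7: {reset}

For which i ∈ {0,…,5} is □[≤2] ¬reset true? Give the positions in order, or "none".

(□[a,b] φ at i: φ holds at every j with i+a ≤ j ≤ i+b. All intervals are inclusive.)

Evaluate at each i in [0,5]:
  i=0: ✗ (fails at j=0)
  i=1: ✗ (fails at j=1)
  i=2: ✗ (fails at j=3)
  i=3: ✗ (fails at j=3)
  i=4: ✗ (fails at j=5)
  i=5: ✗ (fails at j=5)

none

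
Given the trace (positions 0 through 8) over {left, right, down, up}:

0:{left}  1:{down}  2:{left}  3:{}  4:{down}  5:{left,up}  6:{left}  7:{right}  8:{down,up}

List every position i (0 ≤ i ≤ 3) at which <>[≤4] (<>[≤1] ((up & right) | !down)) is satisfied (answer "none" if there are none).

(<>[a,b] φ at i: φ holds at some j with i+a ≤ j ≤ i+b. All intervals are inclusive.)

0, 1, 2, 3

Evaluate at each i in [0,3]:
  i=0: ✓ (witness j=0)
  i=1: ✓ (witness j=1)
  i=2: ✓ (witness j=2)
  i=3: ✓ (witness j=3)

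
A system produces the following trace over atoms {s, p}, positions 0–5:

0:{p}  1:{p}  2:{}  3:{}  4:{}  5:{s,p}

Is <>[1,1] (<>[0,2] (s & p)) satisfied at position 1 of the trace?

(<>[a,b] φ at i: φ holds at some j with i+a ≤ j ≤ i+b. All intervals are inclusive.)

Check <>[0,2] (s & p) at each j in [2,2]:
  j=2: fails (none in [2,4])
No position in the window satisfies it → formula fails.

No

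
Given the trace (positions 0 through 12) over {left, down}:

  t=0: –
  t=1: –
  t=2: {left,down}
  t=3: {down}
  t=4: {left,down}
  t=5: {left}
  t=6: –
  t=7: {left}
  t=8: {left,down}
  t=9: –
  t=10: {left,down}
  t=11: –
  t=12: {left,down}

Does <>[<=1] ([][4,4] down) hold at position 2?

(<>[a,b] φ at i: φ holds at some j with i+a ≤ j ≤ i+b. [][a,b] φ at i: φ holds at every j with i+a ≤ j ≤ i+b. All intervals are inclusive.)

Check [][4,4] down at each j in [2,3]:
  j=2: fails at 6
  j=3: fails at 7
No position in the window satisfies it → formula fails.

Does not hold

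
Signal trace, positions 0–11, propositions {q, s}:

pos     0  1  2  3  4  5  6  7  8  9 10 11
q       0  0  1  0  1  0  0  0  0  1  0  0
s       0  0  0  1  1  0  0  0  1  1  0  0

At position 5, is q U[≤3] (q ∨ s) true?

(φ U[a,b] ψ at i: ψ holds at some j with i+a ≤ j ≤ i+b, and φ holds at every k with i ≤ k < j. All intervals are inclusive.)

No

Need some j in [5,8] with (q ∨ s), and q at every k in [5,j-1].
  j=5: (q ∨ s) false.
  j=6: (q ∨ s) false.
  j=7: (q ∨ s) false.
  j=8: (q ∨ s) holds, but q fails at k=5 → not this j.
No j in the window works → until fails.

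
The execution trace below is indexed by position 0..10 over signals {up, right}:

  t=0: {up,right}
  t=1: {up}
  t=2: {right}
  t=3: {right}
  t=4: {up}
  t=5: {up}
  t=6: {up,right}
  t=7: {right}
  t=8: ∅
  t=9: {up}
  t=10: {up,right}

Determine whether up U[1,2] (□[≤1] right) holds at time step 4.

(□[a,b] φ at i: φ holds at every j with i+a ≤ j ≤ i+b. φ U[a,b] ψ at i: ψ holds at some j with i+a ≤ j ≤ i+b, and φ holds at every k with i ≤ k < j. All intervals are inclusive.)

Need some j in [5,6] with □[≤1] right, and up at every k in [4,j-1].
  j=5: □[≤1] right — fails at 5.
  j=6: □[≤1] right holds; up holds at every k in [4,5] → satisfied.

Yes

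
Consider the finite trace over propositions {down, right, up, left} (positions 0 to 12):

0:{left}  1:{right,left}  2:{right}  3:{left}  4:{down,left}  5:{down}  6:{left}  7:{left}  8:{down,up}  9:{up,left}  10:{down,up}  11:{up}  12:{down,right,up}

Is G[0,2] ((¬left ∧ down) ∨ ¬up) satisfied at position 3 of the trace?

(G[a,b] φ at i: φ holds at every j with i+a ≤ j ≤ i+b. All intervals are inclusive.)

Check ((¬left ∧ down) ∨ ¬up) at every j in [3,5]:
  j=3: true
  j=4: true
  j=5: true
All positions satisfy it → formula holds.

True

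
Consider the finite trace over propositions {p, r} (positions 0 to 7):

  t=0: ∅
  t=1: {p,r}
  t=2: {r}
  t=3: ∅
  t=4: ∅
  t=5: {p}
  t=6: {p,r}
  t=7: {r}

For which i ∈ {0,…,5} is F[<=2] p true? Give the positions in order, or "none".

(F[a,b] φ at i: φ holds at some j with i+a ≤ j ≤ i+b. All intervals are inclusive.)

Evaluate at each i in [0,5]:
  i=0: ✓ (witness j=1)
  i=1: ✓ (witness j=1)
  i=2: ✗ (none in [2,4])
  i=3: ✓ (witness j=5)
  i=4: ✓ (witness j=5)
  i=5: ✓ (witness j=5)

0, 1, 3, 4, 5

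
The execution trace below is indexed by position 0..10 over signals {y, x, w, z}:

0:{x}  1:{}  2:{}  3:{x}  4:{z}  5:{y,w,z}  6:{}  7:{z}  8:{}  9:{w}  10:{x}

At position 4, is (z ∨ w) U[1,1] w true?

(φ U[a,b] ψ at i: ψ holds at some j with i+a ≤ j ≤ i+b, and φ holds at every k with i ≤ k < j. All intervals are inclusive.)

True

Need some j in [5,5] with w, and (z ∨ w) at every k in [4,j-1].
  j=5: w holds; (z ∨ w) holds at every k in [4,4] → satisfied.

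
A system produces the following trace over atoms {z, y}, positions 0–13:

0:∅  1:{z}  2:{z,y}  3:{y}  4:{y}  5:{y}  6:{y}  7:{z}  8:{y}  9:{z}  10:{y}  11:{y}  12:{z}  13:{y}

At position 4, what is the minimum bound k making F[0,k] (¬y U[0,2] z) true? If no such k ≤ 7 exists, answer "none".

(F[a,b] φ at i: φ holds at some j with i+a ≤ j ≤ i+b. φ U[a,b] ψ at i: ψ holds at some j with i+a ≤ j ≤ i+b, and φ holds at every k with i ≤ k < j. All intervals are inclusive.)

3

Scan j = 4,5,… for (¬y U[0,2] z):
  j=4: fails
  j=5: fails
  j=6: fails
  j=7: holds
First hit at j=7, so smallest k = 7-4 = 3.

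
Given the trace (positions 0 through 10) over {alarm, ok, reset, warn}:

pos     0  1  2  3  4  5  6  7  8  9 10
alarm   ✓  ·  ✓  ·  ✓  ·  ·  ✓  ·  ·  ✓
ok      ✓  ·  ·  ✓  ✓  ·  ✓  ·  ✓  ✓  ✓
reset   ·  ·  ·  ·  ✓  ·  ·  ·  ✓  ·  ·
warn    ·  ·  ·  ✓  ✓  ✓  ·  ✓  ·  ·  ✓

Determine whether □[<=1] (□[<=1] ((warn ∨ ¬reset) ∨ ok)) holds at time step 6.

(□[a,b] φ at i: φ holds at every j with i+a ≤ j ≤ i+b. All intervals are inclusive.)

True

Check □[<=1] ((warn ∨ ¬reset) ∨ ok) at every j in [6,7]:
  j=6: holds on [6,7]
  j=7: holds on [7,8]
All positions satisfy it → formula holds.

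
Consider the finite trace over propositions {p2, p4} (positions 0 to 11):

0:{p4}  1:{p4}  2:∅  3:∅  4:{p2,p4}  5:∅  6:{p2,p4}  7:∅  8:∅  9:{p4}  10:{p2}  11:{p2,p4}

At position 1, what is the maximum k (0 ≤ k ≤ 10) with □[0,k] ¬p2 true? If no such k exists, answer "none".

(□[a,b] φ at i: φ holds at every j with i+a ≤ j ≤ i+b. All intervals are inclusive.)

2

¬p2 must hold from j=1 onward; find where it first fails.
  j=1: holds
  j=2: holds
  j=3: holds
  j=4: fails
Holds on [1,3], so largest k = 2.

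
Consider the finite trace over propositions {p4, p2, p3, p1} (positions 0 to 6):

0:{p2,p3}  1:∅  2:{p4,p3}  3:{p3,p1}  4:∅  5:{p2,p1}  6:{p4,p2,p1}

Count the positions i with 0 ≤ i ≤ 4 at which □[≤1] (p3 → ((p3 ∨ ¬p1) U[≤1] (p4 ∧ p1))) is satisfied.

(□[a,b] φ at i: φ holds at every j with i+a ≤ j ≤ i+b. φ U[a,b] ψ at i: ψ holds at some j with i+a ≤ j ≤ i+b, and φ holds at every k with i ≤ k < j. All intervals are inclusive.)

1

Evaluate at each i in [0,4]:
  i=0: ✗ (fails at j=0)
  i=1: ✗ (fails at j=2)
  i=2: ✗ (fails at j=2)
  i=3: ✗ (fails at j=3)
  i=4: ✓ (all of [4,5])
Positions where it holds: {4} → 1.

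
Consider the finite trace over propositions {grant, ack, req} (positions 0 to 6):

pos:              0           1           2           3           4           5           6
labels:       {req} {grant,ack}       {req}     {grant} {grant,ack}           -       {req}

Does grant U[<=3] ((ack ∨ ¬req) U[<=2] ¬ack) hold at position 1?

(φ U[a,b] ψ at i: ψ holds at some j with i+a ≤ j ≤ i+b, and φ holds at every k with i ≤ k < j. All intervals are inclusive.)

Yes

Need some j in [1,4] with ((ack ∨ ¬req) U[<=2] ¬ack), and grant at every k in [1,j-1].
  j=1: ((ack ∨ ¬req) U[<=2] ¬ack) holds; no prefix to check → satisfied.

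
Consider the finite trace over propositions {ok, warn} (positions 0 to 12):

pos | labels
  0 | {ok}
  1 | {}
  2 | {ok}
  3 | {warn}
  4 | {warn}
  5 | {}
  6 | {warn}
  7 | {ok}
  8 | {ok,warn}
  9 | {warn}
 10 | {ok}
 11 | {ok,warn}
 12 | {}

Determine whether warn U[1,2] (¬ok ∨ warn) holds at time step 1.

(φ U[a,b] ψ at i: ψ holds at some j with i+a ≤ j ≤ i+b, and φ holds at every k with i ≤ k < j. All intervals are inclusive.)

No

Need some j in [2,3] with (¬ok ∨ warn), and warn at every k in [1,j-1].
  j=2: (¬ok ∨ warn) false.
  j=3: (¬ok ∨ warn) holds, but warn fails at k=1 → not this j.
No j in the window works → until fails.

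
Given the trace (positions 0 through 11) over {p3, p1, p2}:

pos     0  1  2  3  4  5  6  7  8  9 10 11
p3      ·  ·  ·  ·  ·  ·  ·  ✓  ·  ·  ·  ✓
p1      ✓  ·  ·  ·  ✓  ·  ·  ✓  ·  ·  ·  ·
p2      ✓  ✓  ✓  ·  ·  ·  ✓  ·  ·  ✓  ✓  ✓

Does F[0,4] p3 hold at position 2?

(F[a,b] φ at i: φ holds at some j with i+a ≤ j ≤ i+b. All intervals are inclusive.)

Check p3 at each j in [2,6]:
  j=2: false
  j=3: false
  j=4: false
  j=5: false
  j=6: false
No position in the window satisfies it → formula fails.

No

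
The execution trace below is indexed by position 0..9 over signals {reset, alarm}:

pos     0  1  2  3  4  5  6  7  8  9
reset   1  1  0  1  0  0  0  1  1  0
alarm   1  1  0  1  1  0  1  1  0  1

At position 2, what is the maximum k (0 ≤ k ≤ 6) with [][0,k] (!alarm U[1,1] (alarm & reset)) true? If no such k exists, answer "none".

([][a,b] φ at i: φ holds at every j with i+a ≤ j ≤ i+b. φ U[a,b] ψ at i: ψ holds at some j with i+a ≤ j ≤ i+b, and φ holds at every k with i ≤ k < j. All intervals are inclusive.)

(!alarm U[1,1] (alarm & reset)) must hold from j=2 onward; find where it first fails.
  j=2: holds
  j=3: fails
Holds on [2,2], so largest k = 0.

0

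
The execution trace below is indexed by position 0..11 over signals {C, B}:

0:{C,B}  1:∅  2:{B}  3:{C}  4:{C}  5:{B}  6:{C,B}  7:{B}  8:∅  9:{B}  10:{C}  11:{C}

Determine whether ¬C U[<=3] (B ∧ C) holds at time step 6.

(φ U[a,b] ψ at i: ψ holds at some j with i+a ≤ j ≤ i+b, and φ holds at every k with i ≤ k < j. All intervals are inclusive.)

Need some j in [6,9] with (B ∧ C), and ¬C at every k in [6,j-1].
  j=6: (B ∧ C) holds; no prefix to check → satisfied.

Yes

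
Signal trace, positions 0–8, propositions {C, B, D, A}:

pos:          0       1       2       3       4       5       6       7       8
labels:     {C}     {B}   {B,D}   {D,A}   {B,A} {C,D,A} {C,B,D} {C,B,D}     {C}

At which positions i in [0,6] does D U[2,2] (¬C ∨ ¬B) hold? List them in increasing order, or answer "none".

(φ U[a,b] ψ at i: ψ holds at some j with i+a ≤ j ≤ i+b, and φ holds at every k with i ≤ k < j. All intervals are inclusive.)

2, 6

Evaluate at each i in [0,6]:
  i=0: ✗ (lhs fails at k=0 before rhs at j=2)
  i=1: ✗ (lhs fails at k=1 before rhs at j=3)
  i=2: ✓ (rhs at j=4; lhs holds on [2,3])
  i=3: ✗ (lhs fails at k=4 before rhs at j=5)
  i=4: ✗ (no rhs in [6,6])
  i=5: ✗ (no rhs in [7,7])
  i=6: ✓ (rhs at j=8; lhs holds on [6,7])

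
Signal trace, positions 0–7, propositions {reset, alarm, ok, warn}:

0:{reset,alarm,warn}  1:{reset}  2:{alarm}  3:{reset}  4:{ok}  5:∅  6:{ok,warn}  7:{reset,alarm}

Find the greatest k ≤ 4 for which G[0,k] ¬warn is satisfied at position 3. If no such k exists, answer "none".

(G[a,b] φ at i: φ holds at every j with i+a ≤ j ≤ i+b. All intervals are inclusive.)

2

¬warn must hold from j=3 onward; find where it first fails.
  j=3: holds
  j=4: holds
  j=5: holds
  j=6: fails
Holds on [3,5], so largest k = 2.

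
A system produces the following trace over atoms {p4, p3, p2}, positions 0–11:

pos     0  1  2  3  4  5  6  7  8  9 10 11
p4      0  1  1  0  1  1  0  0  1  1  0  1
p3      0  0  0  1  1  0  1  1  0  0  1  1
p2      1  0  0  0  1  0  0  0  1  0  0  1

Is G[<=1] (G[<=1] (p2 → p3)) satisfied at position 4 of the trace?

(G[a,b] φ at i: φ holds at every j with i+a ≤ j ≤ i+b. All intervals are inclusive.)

Check G[<=1] (p2 → p3) at every j in [4,5]:
  j=4: holds on [4,5]
  j=5: holds on [5,6]
All positions satisfy it → formula holds.

Holds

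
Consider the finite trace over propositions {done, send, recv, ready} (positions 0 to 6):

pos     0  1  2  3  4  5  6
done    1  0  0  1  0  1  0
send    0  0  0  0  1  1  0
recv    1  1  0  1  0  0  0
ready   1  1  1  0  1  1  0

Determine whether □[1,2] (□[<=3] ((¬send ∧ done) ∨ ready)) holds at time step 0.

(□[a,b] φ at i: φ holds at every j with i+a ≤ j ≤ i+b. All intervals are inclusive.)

Yes

Check □[<=3] ((¬send ∧ done) ∨ ready) at every j in [1,2]:
  j=1: holds on [1,4]
  j=2: holds on [2,5]
All positions satisfy it → formula holds.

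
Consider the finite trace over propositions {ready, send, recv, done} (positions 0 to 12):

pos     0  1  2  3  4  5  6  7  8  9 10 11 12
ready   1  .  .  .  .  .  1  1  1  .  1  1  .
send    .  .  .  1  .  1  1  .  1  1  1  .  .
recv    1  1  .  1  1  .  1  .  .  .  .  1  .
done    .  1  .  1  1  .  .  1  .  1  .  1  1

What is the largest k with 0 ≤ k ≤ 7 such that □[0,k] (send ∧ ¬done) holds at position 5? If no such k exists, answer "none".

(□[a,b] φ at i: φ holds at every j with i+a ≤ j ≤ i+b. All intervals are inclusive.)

(send ∧ ¬done) must hold from j=5 onward; find where it first fails.
  j=5: holds
  j=6: holds
  j=7: fails
Holds on [5,6], so largest k = 1.

1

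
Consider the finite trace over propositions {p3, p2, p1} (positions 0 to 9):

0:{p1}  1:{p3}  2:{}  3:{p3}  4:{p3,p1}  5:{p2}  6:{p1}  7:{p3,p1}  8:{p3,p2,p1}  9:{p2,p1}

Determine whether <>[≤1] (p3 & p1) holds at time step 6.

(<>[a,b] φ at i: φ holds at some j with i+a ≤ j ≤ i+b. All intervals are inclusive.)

Check (p3 & p1) at each j in [6,7]:
  j=6: false
  j=7: true
Found at j=7 → formula holds.

Yes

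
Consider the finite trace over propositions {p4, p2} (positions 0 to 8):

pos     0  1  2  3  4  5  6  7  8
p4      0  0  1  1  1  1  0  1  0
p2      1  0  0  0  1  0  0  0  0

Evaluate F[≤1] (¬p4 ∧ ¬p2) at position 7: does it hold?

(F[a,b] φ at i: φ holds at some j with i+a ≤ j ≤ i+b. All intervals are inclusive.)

Check (¬p4 ∧ ¬p2) at each j in [7,8]:
  j=7: false
  j=8: true
Found at j=8 → formula holds.

True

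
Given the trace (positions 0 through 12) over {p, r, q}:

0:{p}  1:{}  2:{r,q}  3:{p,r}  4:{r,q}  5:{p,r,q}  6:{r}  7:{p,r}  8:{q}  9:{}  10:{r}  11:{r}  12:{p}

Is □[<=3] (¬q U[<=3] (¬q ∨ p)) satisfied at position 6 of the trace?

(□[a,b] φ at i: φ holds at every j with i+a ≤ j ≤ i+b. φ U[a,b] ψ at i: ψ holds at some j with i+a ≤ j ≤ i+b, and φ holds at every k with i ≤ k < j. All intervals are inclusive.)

No

Check (¬q U[<=3] (¬q ∨ p)) at every j in [6,9]:
  j=6: holds
  j=7: holds
  j=8: fails
  j=9: holds
Fails at j=8 → formula fails.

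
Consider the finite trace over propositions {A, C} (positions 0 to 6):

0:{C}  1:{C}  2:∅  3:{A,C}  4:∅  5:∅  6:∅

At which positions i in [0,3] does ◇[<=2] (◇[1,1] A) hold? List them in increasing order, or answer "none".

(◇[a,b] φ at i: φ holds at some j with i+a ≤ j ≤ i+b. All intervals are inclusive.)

0, 1, 2

Evaluate at each i in [0,3]:
  i=0: ✓ (witness j=2)
  i=1: ✓ (witness j=2)
  i=2: ✓ (witness j=2)
  i=3: ✗ (none in [3,5])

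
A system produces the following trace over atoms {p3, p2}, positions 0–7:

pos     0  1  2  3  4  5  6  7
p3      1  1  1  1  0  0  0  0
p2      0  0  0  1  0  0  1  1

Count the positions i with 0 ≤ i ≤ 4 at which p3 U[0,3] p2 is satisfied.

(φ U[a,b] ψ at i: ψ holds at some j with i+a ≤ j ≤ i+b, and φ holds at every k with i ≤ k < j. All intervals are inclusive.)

Evaluate at each i in [0,4]:
  i=0: ✓ (rhs at j=3; lhs holds on [0,2])
  i=1: ✓ (rhs at j=3; lhs holds on [1,2])
  i=2: ✓ (rhs at j=3; lhs holds on [2,2])
  i=3: ✓ (rhs at j=3)
  i=4: ✗ (lhs fails at k=4 before rhs at j=6)
Positions where it holds: {0, 1, 2, 3} → 4.

4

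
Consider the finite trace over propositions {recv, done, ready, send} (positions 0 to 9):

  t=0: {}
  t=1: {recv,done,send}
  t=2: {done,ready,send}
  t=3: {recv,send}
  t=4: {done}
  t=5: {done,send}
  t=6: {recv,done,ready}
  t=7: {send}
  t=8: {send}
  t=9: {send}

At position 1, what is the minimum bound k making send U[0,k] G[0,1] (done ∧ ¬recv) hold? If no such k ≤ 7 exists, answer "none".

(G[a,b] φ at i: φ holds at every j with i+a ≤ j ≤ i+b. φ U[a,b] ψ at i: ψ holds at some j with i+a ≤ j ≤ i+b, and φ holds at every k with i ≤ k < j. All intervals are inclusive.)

3

Need earliest j ≥ 1 with G[0,1] (done ∧ ¬recv), and send at every k in [1,j-1].
  j=1: rhs fails.
  j=2: rhs fails.
  j=3: rhs fails.
  j=4: rhs holds; lhs holds on [1,3]. k = 3.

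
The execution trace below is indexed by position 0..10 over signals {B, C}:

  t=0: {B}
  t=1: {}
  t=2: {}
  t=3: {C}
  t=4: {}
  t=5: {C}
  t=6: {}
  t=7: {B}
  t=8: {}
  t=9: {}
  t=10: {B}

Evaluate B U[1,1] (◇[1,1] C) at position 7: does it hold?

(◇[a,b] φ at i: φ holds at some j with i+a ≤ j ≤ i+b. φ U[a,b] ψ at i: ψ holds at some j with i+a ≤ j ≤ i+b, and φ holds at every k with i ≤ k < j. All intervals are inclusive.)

No

Need some j in [8,8] with ◇[1,1] C, and B at every k in [7,j-1].
  j=8: ◇[1,1] C — fails (none in [9,9]).
No j in the window works → until fails.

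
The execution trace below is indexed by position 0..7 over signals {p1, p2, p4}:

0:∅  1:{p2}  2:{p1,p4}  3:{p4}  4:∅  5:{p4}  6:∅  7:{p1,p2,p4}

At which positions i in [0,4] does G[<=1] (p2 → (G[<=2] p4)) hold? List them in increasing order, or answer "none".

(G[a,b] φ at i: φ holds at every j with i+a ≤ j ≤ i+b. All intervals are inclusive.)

Evaluate at each i in [0,4]:
  i=0: ✗ (fails at j=1)
  i=1: ✗ (fails at j=1)
  i=2: ✓ (all of [2,3])
  i=3: ✓ (all of [3,4])
  i=4: ✓ (all of [4,5])

2, 3, 4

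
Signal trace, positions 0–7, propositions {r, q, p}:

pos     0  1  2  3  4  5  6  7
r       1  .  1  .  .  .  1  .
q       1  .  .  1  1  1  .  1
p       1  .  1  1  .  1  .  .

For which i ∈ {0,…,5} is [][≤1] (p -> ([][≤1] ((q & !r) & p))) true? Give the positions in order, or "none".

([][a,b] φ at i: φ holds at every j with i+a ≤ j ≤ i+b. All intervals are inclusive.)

Evaluate at each i in [0,5]:
  i=0: ✗ (fails at j=0)
  i=1: ✗ (fails at j=2)
  i=2: ✗ (fails at j=2)
  i=3: ✗ (fails at j=3)
  i=4: ✗ (fails at j=5)
  i=5: ✗ (fails at j=5)

none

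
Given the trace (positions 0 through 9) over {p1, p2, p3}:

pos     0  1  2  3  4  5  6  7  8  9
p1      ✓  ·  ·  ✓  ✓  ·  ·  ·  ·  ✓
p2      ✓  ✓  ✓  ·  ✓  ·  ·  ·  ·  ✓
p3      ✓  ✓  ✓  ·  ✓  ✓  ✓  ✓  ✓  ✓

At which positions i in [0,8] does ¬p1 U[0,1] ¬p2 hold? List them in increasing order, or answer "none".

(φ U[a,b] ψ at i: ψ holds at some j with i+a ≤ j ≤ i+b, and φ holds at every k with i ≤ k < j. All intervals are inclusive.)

2, 3, 5, 6, 7, 8

Evaluate at each i in [0,8]:
  i=0: ✗ (no rhs in [0,1])
  i=1: ✗ (no rhs in [1,2])
  i=2: ✓ (rhs at j=3; lhs holds on [2,2])
  i=3: ✓ (rhs at j=3)
  i=4: ✗ (lhs fails at k=4 before rhs at j=5)
  i=5: ✓ (rhs at j=5)
  i=6: ✓ (rhs at j=6)
  i=7: ✓ (rhs at j=7)
  i=8: ✓ (rhs at j=8)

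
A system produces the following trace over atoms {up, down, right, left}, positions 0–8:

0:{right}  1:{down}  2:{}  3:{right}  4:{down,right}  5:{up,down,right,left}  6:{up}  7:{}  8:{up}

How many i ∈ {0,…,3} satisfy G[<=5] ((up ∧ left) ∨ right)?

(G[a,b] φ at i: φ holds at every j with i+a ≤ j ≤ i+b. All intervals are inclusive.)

Evaluate at each i in [0,3]:
  i=0: ✗ (fails at j=1)
  i=1: ✗ (fails at j=1)
  i=2: ✗ (fails at j=2)
  i=3: ✗ (fails at j=6)
Positions where it holds: {} → 0.

0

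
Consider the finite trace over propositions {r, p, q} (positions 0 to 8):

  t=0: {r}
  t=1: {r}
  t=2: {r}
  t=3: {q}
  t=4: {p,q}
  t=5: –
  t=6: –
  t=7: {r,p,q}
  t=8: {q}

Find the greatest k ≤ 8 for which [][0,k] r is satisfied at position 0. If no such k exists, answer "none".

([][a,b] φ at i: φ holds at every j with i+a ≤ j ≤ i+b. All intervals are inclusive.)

2

r must hold from j=0 onward; find where it first fails.
  j=0: holds
  j=1: holds
  j=2: holds
  j=3: fails
Holds on [0,2], so largest k = 2.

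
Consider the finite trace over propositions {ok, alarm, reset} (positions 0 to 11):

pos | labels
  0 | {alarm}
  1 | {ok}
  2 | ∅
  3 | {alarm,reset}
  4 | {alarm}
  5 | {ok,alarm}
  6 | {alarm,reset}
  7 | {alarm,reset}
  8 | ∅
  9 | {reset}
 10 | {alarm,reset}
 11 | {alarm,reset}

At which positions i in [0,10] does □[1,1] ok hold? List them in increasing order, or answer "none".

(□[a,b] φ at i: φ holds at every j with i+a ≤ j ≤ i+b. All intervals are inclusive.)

0, 4

Evaluate at each i in [0,10]:
  i=0: ✓ (all of [1,1])
  i=1: ✗ (fails at j=2)
  i=2: ✗ (fails at j=3)
  i=3: ✗ (fails at j=4)
  i=4: ✓ (all of [5,5])
  i=5: ✗ (fails at j=6)
  i=6: ✗ (fails at j=7)
  i=7: ✗ (fails at j=8)
  i=8: ✗ (fails at j=9)
  i=9: ✗ (fails at j=10)
  i=10: ✗ (fails at j=11)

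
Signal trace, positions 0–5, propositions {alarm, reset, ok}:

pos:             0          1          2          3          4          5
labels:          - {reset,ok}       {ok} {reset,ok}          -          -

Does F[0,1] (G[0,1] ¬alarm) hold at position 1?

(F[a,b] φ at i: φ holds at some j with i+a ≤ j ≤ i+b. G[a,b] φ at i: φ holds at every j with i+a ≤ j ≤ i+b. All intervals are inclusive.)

Yes

Check G[0,1] ¬alarm at each j in [1,2]:
  j=1: holds on [1,2]
  j=2: holds on [2,3]
Found at j=1 → formula holds.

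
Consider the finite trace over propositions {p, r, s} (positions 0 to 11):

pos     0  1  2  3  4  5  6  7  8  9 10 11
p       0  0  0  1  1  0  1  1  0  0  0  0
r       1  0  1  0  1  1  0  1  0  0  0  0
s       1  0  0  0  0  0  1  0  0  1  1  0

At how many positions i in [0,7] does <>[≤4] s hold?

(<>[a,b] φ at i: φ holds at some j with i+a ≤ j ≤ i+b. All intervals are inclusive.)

7

Evaluate at each i in [0,7]:
  i=0: ✓ (witness j=0)
  i=1: ✗ (none in [1,5])
  i=2: ✓ (witness j=6)
  i=3: ✓ (witness j=6)
  i=4: ✓ (witness j=6)
  i=5: ✓ (witness j=6)
  i=6: ✓ (witness j=6)
  i=7: ✓ (witness j=9)
Positions where it holds: {0, 2, 3, 4, 5, 6, 7} → 7.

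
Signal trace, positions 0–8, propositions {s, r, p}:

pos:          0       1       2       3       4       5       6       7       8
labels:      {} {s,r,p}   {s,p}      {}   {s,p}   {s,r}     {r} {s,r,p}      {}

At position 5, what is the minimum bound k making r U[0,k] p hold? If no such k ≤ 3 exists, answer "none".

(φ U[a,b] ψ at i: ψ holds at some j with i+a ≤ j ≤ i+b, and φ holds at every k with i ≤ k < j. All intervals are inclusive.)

2

Need earliest j ≥ 5 with p, and r at every k in [5,j-1].
  j=5: rhs fails.
  j=6: rhs fails.
  j=7: rhs holds; lhs holds on [5,6]. k = 2.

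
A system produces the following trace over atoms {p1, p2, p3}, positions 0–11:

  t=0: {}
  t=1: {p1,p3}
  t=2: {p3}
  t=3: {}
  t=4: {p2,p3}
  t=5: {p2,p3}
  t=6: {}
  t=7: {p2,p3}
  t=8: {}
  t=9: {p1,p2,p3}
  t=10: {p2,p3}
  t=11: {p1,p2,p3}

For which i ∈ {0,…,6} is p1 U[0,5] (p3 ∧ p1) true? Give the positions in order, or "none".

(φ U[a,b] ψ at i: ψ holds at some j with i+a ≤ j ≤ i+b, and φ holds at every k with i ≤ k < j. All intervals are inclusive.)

1

Evaluate at each i in [0,6]:
  i=0: ✗ (lhs fails at k=0 before rhs at j=1)
  i=1: ✓ (rhs at j=1)
  i=2: ✗ (no rhs in [2,7])
  i=3: ✗ (no rhs in [3,8])
  i=4: ✗ (lhs fails at k=4 before rhs at j=9)
  i=5: ✗ (lhs fails at k=5 before rhs at j=9)
  i=6: ✗ (lhs fails at k=6 before rhs at j=9)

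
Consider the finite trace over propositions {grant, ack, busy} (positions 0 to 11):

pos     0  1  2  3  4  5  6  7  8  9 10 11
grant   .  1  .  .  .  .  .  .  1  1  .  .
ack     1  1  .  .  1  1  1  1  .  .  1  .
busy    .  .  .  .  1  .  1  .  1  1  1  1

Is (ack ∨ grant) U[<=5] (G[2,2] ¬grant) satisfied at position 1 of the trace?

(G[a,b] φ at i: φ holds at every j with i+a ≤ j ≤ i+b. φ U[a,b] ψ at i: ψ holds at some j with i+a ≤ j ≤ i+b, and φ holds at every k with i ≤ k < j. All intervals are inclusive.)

Yes

Need some j in [1,6] with G[2,2] ¬grant, and (ack ∨ grant) at every k in [1,j-1].
  j=1: G[2,2] ¬grant holds; no prefix to check → satisfied.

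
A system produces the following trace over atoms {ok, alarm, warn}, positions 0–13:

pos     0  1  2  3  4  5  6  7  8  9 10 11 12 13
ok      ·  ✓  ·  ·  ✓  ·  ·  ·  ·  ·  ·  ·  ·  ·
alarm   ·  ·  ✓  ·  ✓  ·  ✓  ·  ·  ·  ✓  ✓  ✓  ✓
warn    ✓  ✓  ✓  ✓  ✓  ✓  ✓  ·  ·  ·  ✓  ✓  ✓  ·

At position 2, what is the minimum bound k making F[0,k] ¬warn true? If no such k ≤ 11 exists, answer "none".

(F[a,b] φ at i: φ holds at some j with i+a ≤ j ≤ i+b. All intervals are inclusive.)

5

Scan j = 2,3,… for ¬warn:
  j=2: fails
  j=3: fails
  j=4: fails
  j=5: fails
  j=6: fails
  j=7: holds
First hit at j=7, so smallest k = 7-2 = 5.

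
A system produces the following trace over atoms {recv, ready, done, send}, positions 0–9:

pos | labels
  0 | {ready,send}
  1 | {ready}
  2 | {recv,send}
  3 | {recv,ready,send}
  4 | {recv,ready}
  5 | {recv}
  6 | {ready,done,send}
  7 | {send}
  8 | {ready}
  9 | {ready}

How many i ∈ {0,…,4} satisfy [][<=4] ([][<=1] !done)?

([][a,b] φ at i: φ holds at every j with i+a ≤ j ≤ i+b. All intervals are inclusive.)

1

Evaluate at each i in [0,4]:
  i=0: ✓ (all of [0,4])
  i=1: ✗ (fails at j=5)
  i=2: ✗ (fails at j=5)
  i=3: ✗ (fails at j=5)
  i=4: ✗ (fails at j=5)
Positions where it holds: {0} → 1.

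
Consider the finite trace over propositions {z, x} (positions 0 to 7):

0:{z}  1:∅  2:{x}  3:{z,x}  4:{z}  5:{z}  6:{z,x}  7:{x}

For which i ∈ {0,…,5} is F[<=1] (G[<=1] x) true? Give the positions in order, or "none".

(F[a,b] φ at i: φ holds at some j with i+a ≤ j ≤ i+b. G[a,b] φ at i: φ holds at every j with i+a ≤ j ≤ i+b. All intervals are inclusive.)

1, 2, 5

Evaluate at each i in [0,5]:
  i=0: ✗ (none in [0,1])
  i=1: ✓ (witness j=2)
  i=2: ✓ (witness j=2)
  i=3: ✗ (none in [3,4])
  i=4: ✗ (none in [4,5])
  i=5: ✓ (witness j=6)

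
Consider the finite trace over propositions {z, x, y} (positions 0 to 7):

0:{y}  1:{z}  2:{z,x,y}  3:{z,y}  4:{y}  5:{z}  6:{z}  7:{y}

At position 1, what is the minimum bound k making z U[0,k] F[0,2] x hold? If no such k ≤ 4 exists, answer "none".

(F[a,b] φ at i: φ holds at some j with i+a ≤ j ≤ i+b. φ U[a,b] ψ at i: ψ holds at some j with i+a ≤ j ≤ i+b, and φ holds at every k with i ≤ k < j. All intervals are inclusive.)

0

Need earliest j ≥ 1 with F[0,2] x, and z at every k in [1,j-1].
  j=1: rhs holds (empty prefix). k = 0.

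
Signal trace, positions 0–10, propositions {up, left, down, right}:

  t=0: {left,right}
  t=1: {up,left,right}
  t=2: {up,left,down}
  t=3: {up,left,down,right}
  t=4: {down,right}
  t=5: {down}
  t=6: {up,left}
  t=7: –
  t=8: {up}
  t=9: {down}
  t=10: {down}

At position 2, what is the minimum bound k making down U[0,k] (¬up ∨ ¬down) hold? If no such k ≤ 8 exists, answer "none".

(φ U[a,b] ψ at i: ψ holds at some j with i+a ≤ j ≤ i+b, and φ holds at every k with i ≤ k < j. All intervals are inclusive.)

Need earliest j ≥ 2 with (¬up ∨ ¬down), and down at every k in [2,j-1].
  j=2: rhs fails.
  j=3: rhs fails.
  j=4: rhs holds; lhs holds on [2,3]. k = 2.

2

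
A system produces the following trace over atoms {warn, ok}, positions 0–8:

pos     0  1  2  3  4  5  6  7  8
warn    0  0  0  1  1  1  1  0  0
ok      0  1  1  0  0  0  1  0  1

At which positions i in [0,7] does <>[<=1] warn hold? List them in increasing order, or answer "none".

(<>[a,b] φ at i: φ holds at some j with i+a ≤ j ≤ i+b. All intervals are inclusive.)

2, 3, 4, 5, 6

Evaluate at each i in [0,7]:
  i=0: ✗ (none in [0,1])
  i=1: ✗ (none in [1,2])
  i=2: ✓ (witness j=3)
  i=3: ✓ (witness j=3)
  i=4: ✓ (witness j=4)
  i=5: ✓ (witness j=5)
  i=6: ✓ (witness j=6)
  i=7: ✗ (none in [7,8])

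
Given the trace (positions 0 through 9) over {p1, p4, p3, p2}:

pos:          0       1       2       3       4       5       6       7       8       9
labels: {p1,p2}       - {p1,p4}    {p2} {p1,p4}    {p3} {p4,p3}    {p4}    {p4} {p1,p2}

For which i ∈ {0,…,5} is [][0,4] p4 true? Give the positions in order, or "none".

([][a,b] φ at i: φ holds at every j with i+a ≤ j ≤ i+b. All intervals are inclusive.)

none

Evaluate at each i in [0,5]:
  i=0: ✗ (fails at j=0)
  i=1: ✗ (fails at j=1)
  i=2: ✗ (fails at j=3)
  i=3: ✗ (fails at j=3)
  i=4: ✗ (fails at j=5)
  i=5: ✗ (fails at j=5)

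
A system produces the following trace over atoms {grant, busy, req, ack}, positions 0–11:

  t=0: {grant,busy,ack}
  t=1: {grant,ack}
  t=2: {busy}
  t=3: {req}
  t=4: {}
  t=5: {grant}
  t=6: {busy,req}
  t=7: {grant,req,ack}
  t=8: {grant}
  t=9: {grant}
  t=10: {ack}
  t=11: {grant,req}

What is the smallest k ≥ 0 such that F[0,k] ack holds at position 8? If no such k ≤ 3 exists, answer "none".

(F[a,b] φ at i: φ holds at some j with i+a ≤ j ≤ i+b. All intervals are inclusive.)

Scan j = 8,9,… for ack:
  j=8: fails
  j=9: fails
  j=10: holds
First hit at j=10, so smallest k = 10-8 = 2.

2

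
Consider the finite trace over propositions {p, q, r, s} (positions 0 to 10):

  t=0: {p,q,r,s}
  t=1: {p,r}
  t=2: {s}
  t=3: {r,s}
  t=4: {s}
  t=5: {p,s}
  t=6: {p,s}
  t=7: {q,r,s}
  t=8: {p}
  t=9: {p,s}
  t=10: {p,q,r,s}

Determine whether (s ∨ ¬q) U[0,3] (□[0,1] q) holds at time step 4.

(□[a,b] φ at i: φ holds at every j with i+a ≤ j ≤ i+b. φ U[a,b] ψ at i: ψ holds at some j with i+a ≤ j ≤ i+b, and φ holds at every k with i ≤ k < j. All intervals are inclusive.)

Does not hold

Need some j in [4,7] with □[0,1] q, and (s ∨ ¬q) at every k in [4,j-1].
  j=4: □[0,1] q — fails at 4.
  j=5: □[0,1] q — fails at 5.
  j=6: □[0,1] q — fails at 6.
  j=7: □[0,1] q — fails at 8.
No j in the window works → until fails.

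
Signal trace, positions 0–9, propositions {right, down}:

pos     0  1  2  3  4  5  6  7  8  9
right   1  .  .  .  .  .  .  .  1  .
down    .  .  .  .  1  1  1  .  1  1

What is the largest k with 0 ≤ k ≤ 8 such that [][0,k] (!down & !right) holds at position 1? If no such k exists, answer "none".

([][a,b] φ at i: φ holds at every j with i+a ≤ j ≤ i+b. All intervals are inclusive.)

(!down & !right) must hold from j=1 onward; find where it first fails.
  j=1: holds
  j=2: holds
  j=3: holds
  j=4: fails
Holds on [1,3], so largest k = 2.

2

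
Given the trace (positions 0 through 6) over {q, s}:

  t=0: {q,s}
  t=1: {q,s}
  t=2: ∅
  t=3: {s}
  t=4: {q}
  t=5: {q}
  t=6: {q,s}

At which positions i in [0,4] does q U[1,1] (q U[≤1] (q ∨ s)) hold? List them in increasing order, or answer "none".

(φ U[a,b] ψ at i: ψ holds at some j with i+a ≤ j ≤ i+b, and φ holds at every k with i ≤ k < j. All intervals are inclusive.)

Evaluate at each i in [0,4]:
  i=0: ✓ (rhs at j=1; lhs holds on [0,0])
  i=1: ✗ (no rhs in [2,2])
  i=2: ✗ (lhs fails at k=2 before rhs at j=3)
  i=3: ✗ (lhs fails at k=3 before rhs at j=4)
  i=4: ✓ (rhs at j=5; lhs holds on [4,4])

0, 4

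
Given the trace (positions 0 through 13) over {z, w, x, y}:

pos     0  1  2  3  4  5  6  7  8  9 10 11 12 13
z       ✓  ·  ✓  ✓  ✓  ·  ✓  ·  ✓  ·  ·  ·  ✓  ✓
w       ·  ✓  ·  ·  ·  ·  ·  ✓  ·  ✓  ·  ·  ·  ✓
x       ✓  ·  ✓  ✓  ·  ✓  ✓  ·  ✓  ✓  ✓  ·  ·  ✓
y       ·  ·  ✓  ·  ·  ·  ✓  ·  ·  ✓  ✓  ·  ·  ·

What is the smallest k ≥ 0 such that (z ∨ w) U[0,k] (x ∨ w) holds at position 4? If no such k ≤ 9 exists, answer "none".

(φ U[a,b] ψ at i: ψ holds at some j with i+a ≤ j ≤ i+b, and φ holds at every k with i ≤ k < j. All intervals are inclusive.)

Need earliest j ≥ 4 with (x ∨ w), and (z ∨ w) at every k in [4,j-1].
  j=4: rhs fails.
  j=5: rhs holds; lhs holds on [4,4]. k = 1.

1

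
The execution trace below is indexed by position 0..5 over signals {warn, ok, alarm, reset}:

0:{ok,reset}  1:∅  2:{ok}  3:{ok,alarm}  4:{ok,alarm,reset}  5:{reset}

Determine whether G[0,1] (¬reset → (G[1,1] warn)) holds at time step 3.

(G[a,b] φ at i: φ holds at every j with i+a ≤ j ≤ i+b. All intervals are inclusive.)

Check (¬reset → (G[1,1] warn)) at every j in [3,4]:
  j=3: antecedent true; consequent fails at 4 → ✗
  j=4: antecedent false → ✓
Fails at j=3 → formula fails.

False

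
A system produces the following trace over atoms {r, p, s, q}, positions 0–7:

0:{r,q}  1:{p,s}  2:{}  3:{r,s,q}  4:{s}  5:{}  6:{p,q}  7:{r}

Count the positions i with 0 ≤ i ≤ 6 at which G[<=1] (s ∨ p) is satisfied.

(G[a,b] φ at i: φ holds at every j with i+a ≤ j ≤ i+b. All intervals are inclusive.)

Evaluate at each i in [0,6]:
  i=0: ✗ (fails at j=0)
  i=1: ✗ (fails at j=2)
  i=2: ✗ (fails at j=2)
  i=3: ✓ (all of [3,4])
  i=4: ✗ (fails at j=5)
  i=5: ✗ (fails at j=5)
  i=6: ✗ (fails at j=7)
Positions where it holds: {3} → 1.

1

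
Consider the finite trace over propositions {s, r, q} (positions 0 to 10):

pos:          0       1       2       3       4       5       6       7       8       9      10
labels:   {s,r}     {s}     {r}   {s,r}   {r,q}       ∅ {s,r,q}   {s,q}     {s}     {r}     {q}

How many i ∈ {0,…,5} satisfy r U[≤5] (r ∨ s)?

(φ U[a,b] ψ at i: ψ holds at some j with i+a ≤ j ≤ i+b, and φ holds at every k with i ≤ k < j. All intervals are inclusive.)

Evaluate at each i in [0,5]:
  i=0: ✓ (rhs at j=0)
  i=1: ✓ (rhs at j=1)
  i=2: ✓ (rhs at j=2)
  i=3: ✓ (rhs at j=3)
  i=4: ✓ (rhs at j=4)
  i=5: ✗ (lhs fails at k=5 before rhs at j=6)
Positions where it holds: {0, 1, 2, 3, 4} → 5.

5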